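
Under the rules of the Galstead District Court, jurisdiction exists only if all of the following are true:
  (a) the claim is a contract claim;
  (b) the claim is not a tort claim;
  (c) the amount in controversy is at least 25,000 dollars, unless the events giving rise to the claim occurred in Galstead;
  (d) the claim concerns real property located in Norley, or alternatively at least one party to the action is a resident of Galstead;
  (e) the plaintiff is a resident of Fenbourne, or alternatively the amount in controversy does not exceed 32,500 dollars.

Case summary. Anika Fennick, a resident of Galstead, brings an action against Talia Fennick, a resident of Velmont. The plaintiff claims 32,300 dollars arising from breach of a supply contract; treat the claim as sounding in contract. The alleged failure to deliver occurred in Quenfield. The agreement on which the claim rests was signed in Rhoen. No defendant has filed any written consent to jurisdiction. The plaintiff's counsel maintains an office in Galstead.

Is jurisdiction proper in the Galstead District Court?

Yes

The Galstead District Court:
  (a) The claim is a contract claim. Satisfied.
  (b) The claim is a contract claim, not a tort claim. Met.
  (c) The amount in controversy is $32,300, which meets the 25,000 dollars floor. Satisfied.
  (d) Anika Fennick resides in Galstead, which satisfies one of the alternatives. Met.
  (e) The amount in controversy is 32,300 dollars, within the USD 32,500 ceiling — that alternative is enough. Met.
  → Jurisdiction lies.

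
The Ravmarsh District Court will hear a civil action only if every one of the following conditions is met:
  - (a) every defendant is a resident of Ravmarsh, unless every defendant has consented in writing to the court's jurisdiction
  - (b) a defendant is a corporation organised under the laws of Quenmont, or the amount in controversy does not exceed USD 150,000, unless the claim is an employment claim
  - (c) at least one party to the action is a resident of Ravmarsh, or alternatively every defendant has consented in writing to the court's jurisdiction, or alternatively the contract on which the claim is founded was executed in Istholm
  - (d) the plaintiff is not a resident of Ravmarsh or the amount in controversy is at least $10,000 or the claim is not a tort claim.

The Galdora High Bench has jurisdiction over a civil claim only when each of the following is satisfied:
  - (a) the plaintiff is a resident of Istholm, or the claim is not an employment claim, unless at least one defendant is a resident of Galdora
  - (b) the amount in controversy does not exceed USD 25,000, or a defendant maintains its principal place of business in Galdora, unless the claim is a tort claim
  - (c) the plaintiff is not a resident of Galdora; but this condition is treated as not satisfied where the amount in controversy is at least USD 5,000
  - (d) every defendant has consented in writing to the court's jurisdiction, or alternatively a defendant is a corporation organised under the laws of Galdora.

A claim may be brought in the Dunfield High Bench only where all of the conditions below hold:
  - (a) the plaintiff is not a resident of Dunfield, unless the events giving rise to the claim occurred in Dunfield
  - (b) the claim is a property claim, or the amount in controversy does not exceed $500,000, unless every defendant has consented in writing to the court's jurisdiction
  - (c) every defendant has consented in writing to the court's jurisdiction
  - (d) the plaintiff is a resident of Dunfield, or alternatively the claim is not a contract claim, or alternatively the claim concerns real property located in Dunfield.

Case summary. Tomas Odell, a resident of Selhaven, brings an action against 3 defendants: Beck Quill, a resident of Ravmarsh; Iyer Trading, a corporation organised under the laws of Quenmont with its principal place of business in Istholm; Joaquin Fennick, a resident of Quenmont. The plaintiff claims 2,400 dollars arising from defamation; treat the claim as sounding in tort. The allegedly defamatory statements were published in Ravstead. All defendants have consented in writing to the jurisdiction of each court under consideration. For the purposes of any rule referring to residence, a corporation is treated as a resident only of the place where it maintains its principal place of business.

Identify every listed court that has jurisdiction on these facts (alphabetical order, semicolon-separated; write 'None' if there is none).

The Ravmarsh District Court:
  (a) The defendants reside as follows — Beck Quill in Ravmarsh, Iyer Trading in Istholm, Joaquin Fennick in Quenmont — not all in Ravmarsh. The proviso rescues it, though: every defendant has filed written consent. Met.
  (b) Iyer Trading is organised under the laws of Quenmont, so this disjunct is met. Satisfied.
  (c) Beck Quill resides in Ravmarsh, so this disjunct is met. Satisfied.
  (d) The plaintiff resides in Selhaven, which is not Ravmarsh — that alternative is enough. Condition met.
  → Every requirement is satisfied — jurisdiction.
The Galdora High Bench:
  (a) The claim is a tort claim, not an employment claim, which satisfies one of the alternatives. Satisfied.
  (b) The amount in controversy is 2,400 dollars, within the USD 25,000 ceiling, so this disjunct is met. Satisfied.
  (c) The plaintiff resides in Selhaven, which is not Galdora. And the carve-out is inapplicable — the amount in controversy is $2,400, below the 5,000 dollars floor. Met.
  (d) Every defendant has filed written consent — that alternative is enough. Met.
  → Jurisdiction lies.
The Dunfield High Bench:
  (a) The plaintiff resides in Selhaven, which is not Dunfield. Satisfied.
  (b) The amount in controversy is USD 2,400, within the $500,000 ceiling — that alternative is enough. Satisfied.
  (c) Every defendant has filed written consent. Condition met.
  (d) The claim is a tort claim, not a contract claim — that alternative is enough. Condition met.
  → Every requirement is satisfied — jurisdiction.

the Dunfield High Bench; the Galdora High Bench; the Ravmarsh District Court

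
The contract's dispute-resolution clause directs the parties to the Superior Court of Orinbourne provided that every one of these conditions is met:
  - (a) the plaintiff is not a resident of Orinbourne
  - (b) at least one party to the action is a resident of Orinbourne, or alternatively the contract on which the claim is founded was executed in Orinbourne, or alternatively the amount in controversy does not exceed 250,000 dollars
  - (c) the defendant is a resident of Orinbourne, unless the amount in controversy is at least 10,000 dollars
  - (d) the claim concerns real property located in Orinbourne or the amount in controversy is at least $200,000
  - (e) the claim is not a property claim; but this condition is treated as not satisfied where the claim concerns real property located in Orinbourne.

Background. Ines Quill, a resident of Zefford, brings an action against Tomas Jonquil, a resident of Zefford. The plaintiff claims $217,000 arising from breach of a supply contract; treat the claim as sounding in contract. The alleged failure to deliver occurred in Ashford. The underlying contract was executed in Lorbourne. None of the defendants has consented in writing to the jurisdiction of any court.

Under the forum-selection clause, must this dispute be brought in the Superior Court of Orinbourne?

The Superior Court of Orinbourne:
  (a) The plaintiff resides in Zefford, which is not Orinbourne. Met.
  (b) The amount in controversy is 217,000 dollars, within the $250,000 ceiling, so one alternative holds. Met.
  (c) The defendant resides in Zefford, not Orinbourne. But the amount in controversy is 217,000 dollars, which meets the USD 10,000 floor, and the 'unless' clause therefore excuses the requirement. Satisfied.
  (d) The amount in controversy is $217,000, which meets the USD 200,000 floor, so this disjunct is met. Met.
  (e) The claim is a contract claim, not a property claim. The carve-out does not apply: the claim does not concern real property. Satisfied.
  → The clause applies.

Yes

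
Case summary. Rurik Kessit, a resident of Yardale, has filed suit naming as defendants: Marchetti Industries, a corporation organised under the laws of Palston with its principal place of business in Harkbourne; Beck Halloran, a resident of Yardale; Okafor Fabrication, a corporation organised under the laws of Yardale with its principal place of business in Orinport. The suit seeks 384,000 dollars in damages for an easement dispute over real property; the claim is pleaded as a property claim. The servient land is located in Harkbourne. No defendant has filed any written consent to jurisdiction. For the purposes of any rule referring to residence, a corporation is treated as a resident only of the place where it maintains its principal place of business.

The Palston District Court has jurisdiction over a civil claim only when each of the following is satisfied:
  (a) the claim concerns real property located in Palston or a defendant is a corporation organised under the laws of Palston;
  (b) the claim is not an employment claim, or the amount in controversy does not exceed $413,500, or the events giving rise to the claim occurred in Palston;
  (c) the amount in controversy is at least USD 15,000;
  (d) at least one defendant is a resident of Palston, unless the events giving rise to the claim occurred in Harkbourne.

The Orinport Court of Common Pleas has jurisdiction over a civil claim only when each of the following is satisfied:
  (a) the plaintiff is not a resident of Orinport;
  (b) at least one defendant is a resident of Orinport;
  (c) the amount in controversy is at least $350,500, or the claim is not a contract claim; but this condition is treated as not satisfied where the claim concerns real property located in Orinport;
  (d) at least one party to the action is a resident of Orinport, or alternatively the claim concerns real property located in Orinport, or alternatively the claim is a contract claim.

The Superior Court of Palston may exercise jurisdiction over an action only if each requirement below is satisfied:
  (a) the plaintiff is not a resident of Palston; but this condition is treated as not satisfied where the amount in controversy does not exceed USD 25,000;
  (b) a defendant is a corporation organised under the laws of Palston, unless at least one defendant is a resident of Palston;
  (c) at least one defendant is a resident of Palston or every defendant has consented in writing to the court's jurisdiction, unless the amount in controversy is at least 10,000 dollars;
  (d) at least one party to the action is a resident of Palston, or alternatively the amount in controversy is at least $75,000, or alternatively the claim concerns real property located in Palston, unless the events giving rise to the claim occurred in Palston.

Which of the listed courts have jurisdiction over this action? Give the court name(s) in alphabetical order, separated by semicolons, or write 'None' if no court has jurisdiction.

the Orinport Court of Common Pleas; the Palston District Court; the Superior Court of Palston

The Palston District Court:
  (a) Marchetti Industries is organised under the laws of Palston, so this disjunct is met. Met.
  (b) The claim is a property claim, not an employment claim, which satisfies one of the alternatives. Met.
  (c) The amount in controversy is 384,000 dollars, which meets the 15,000 dollars floor. Satisfied.
  (d) No defendant resides in Palston (they reside in Harkbourne, Yardale, Orinport). But the operative events occurred in Harkbourne, and the 'unless' clause therefore excuses the requirement. Met.
  → Jurisdiction lies.
The Orinport Court of Common Pleas:
  (a) The plaintiff resides in Yardale, which is not Orinport. Condition met.
  (b) Okafor Fabrication resides in Orinport. Satisfied.
  (c) The amount in controversy is USD 384,000, which meets the $350,500 floor — that alternative is enough. And the carve-out is inapplicable — the property lies in Harkbourne, not Orinport. Met.
  (d) Okafor Fabrication resides in Orinport — that alternative is enough. Met.
  → The court has jurisdiction.
The Superior Court of Palston:
  (a) The plaintiff resides in Yardale, which is not Palston. The exception is not triggered, since the amount in controversy is 384,000 dollars, above the $25,000 ceiling. Satisfied.
  (b) Marchetti Industries is organised under the laws of Palston. Condition met.
  (c) No defendant resides in Palston (they reside in Harkbourne, Yardale, Orinport); no such written consent has been filed — no alternative holds. However, the amount in controversy is $384,000, which meets the 10,000 dollars floor, so the 'unless' proviso supplies this condition. Condition met.
  (d) The amount in controversy is $384,000, which meets the 75,000 dollars floor, so this disjunct is met. Satisfied.
  → Jurisdiction lies.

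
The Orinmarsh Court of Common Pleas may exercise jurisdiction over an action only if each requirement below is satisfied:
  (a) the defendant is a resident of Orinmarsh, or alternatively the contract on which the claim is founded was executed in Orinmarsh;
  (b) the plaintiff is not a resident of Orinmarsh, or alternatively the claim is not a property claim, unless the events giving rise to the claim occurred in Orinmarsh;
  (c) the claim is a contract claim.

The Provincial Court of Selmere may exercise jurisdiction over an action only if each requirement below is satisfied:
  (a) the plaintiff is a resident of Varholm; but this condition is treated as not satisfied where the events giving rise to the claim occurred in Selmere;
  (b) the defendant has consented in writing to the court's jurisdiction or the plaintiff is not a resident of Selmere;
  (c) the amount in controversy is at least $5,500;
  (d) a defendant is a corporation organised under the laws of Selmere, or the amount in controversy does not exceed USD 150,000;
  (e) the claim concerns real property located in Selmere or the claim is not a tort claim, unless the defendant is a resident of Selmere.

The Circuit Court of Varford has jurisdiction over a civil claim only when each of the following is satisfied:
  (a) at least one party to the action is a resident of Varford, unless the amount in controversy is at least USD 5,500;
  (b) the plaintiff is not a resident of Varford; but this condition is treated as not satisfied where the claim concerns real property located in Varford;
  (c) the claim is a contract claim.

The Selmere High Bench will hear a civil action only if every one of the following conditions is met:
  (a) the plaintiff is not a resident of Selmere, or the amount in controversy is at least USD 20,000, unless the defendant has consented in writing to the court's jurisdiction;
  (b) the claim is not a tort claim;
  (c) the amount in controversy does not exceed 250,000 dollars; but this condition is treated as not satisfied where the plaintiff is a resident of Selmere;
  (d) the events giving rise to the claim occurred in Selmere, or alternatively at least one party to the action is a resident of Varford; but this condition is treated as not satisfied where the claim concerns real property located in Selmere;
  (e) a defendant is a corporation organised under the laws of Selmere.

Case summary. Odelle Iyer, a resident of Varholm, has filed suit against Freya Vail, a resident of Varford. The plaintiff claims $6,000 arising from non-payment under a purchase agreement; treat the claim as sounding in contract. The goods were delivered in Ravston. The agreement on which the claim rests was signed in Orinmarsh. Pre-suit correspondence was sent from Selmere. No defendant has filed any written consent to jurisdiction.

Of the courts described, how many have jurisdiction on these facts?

3

The Orinmarsh Court of Common Pleas:
  (a) The contract was executed in Orinmarsh, so this disjunct is met. Met.
  (b) The plaintiff resides in Varholm, which is not Orinmarsh — that alternative is enough. Satisfied.
  (c) The claim is a contract claim. Condition met.
  → All conditions met; jurisdiction exists.
The Provincial Court of Selmere:
  (a) The plaintiff resides in Varholm. The carve-out does not apply: the operative events occurred in Ravston, not Selmere. Condition met.
  (b) The plaintiff resides in Varholm, which is not Selmere, which satisfies one of the alternatives. Condition met.
  (c) The amount in controversy is 6,000 dollars, which meets the $5,500 floor. Met.
  (d) The amount in controversy is USD 6,000, within the 150,000 dollars ceiling, which satisfies one of the alternatives. Satisfied.
  (e) The claim is a contract claim, not a tort claim, which satisfies one of the alternatives. Met.
  → The court has jurisdiction.
The Circuit Court of Varford:
  (a) Freya Vail resides in Varford. Met.
  (b) The plaintiff resides in Varholm, which is not Varford. The exception is not triggered, since the claim does not concern real property. Met.
  (c) The claim is a contract claim. Met.
  → The court has jurisdiction.
The Selmere High Bench:
  (a) The plaintiff resides in Varholm, which is not Selmere, so this disjunct is met. Satisfied.
  (b) The claim is a contract claim, not a tort claim. Condition met.
  (c) The amount in controversy is USD 6,000, within the $250,000 ceiling. The exception is not triggered, since the plaintiff resides in Varholm, not Selmere. Condition met.
  (d) Freya Vail resides in Varford, so this disjunct is met. The exception is not triggered, since the claim does not concern real property. Satisfied.
  (e) No defendant is a corporation. Condition not met.
  → At least one condition fails; no jurisdiction.
Courts with jurisdiction: the Orinmarsh Court of Common Pleas, the Provincial Court of Selmere, the Circuit Court of Varford — 3 in total.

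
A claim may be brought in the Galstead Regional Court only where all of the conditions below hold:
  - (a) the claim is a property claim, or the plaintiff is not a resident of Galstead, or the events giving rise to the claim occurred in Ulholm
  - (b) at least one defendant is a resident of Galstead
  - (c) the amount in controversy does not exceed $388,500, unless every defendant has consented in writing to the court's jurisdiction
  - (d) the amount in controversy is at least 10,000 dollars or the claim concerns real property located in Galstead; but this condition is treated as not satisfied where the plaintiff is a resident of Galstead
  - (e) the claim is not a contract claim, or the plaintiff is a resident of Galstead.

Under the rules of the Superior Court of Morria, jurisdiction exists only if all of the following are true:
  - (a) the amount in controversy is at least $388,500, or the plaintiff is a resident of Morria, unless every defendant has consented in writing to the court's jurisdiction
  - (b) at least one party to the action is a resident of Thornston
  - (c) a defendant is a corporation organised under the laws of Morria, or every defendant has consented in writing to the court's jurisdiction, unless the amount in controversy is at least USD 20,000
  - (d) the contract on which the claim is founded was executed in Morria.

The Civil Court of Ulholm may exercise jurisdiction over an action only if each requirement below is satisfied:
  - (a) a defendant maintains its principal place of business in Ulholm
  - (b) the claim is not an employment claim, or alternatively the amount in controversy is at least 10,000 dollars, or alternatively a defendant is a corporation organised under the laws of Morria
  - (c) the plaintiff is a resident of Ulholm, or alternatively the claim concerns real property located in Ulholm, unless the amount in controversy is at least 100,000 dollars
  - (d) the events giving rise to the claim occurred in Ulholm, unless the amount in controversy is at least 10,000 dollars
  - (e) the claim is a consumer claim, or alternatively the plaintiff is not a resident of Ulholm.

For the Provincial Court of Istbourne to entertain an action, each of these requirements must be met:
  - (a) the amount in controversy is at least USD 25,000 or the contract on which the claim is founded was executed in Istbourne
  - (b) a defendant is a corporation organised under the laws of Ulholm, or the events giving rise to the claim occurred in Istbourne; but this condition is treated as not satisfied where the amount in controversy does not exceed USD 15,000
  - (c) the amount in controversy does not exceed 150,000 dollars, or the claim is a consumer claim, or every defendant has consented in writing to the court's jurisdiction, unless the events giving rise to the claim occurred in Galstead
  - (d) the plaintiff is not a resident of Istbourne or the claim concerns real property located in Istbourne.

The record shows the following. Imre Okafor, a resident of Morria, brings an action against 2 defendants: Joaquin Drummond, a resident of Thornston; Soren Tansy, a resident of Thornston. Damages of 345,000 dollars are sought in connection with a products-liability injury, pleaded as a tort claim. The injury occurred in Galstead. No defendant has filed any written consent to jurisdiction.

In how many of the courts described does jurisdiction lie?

0

The Galstead Regional Court:
  (a) The plaintiff resides in Morria, which is not Galstead, which satisfies one of the alternatives. Met.
  (b) No defendant resides in Galstead (they reside in Thornston, Thornston). Fails.
  (c) The amount in controversy is $345,000, within the 388,500 dollars ceiling. Condition met.
  (d) The amount in controversy is $345,000, which meets the USD 10,000 floor, so one alternative holds. The exception is not triggered, since the plaintiff resides in Morria, not Galstead. Met.
  (e) The claim is a tort claim, not a contract claim, which satisfies one of the alternatives. Met.
  → No jurisdiction.
The Superior Court of Morria:
  (a) The plaintiff resides in Morria, so one alternative holds. Condition met.
  (b) Joaquin Drummond resides in Thornston. Met.
  (c) No defendant is a corporation; no such written consent has been filed — no alternative holds. The proviso rescues it, though: the amount in controversy is $345,000, which meets the $20,000 floor. Condition met.
  (d) No contract (and hence no place of execution) is alleged. Fails.
  → Not every requirement is met — no jurisdiction.
The Civil Court of Ulholm:
  (a) No defendant is a corporation. Condition not met.
  (b) The claim is a tort claim, not an employment claim, so this disjunct is met. Satisfied.
  (c) The plaintiff resides in Morria, not Ulholm; the claim does not concern real property — no alternative holds. But the amount in controversy is $345,000, which meets the $100,000 floor, and the 'unless' clause therefore excuses the requirement. Satisfied.
  (d) The operative events occurred in Galstead, not Ulholm. The proviso rescues it, though: the amount in controversy is 345,000 dollars, which meets the $10,000 floor. Condition met.
  (e) The plaintiff resides in Morria, which is not Ulholm — that alternative is enough. Met.
  → At least one condition fails; no jurisdiction.
The Provincial Court of Istbourne:
  (a) The amount in controversy is USD 345,000, which meets the USD 25,000 floor — that alternative is enough. Met.
  (b) No defendant is a corporation; the operative events occurred in Galstead, not Istbourne — none of the alternatives is met. Condition not met.
  (c) The amount in controversy is USD 345,000, above the USD 150,000 ceiling; the claim is a tort claim, not a consumer claim; no such written consent has been filed — no alternative holds. The proviso rescues it, though: the operative events occurred in Galstead. Met.
  (d) The plaintiff resides in Morria, which is not Istbourne, so this disjunct is met. Satisfied.
  → Not every requirement is met — no jurisdiction.
No court satisfies all of its conditions.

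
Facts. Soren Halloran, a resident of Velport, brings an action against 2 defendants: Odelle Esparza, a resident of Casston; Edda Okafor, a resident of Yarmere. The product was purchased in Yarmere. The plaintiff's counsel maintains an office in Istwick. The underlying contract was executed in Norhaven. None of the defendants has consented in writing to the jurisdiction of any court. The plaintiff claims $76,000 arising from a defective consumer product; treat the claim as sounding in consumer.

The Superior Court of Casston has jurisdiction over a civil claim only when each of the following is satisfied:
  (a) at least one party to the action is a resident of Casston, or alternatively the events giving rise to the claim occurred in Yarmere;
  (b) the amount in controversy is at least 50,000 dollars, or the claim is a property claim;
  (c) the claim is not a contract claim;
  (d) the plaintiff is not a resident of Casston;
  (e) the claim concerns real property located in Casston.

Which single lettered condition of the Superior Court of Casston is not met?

The Superior Court of Casston:
  (a) Odelle Esparza resides in Casston, which satisfies one of the alternatives. Met.
  (b) The amount in controversy is 76,000 dollars, which meets the USD 50,000 floor, so one alternative holds. Satisfied.
  (c) The claim is a consumer claim, not a contract claim. Met.
  (d) The plaintiff resides in Velport, which is not Casston. Satisfied.
  (e) The claim does not concern real property. Not met.
Only condition (e) fails.

(e)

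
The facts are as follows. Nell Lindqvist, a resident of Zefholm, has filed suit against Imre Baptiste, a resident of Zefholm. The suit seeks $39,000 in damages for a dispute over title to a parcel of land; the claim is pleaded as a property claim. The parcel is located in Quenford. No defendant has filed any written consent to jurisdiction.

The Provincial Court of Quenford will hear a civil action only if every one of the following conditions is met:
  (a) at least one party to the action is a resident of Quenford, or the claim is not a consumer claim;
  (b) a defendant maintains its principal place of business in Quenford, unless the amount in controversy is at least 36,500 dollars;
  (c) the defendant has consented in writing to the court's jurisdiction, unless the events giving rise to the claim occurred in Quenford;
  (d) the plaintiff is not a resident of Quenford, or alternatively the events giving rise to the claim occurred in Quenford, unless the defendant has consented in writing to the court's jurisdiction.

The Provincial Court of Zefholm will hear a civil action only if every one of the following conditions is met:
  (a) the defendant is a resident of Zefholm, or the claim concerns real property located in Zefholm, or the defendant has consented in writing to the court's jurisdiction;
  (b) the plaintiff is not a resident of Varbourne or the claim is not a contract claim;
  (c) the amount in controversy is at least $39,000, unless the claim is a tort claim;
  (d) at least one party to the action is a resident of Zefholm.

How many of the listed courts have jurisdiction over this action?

2

The Provincial Court of Quenford:
  (a) The claim is a property claim, not a consumer claim — that alternative is enough. Condition met.
  (b) No defendant is a corporation. The proviso rescues it, though: the amount in controversy is USD 39,000, which meets the 36,500 dollars floor. Met.
  (c) No such written consent has been filed. The proviso rescues it, though: the operative events occurred in Quenford. Met.
  (d) The plaintiff resides in Zefholm, which is not Quenford, so this disjunct is met. Satisfied.
  → Jurisdiction lies.
The Provincial Court of Zefholm:
  (a) The defendant resides in Zefholm — that alternative is enough. Met.
  (b) The plaintiff resides in Zefholm, which is not Varbourne — that alternative is enough. Condition met.
  (c) The amount in controversy is USD 39,000, which meets the $39,000 floor. Satisfied.
  (d) Nell Lindqvist resides in Zefholm. Condition met.
  → Jurisdiction lies.
Courts with jurisdiction: the Provincial Court of Quenford, the Provincial Court of Zefholm — 2 in total.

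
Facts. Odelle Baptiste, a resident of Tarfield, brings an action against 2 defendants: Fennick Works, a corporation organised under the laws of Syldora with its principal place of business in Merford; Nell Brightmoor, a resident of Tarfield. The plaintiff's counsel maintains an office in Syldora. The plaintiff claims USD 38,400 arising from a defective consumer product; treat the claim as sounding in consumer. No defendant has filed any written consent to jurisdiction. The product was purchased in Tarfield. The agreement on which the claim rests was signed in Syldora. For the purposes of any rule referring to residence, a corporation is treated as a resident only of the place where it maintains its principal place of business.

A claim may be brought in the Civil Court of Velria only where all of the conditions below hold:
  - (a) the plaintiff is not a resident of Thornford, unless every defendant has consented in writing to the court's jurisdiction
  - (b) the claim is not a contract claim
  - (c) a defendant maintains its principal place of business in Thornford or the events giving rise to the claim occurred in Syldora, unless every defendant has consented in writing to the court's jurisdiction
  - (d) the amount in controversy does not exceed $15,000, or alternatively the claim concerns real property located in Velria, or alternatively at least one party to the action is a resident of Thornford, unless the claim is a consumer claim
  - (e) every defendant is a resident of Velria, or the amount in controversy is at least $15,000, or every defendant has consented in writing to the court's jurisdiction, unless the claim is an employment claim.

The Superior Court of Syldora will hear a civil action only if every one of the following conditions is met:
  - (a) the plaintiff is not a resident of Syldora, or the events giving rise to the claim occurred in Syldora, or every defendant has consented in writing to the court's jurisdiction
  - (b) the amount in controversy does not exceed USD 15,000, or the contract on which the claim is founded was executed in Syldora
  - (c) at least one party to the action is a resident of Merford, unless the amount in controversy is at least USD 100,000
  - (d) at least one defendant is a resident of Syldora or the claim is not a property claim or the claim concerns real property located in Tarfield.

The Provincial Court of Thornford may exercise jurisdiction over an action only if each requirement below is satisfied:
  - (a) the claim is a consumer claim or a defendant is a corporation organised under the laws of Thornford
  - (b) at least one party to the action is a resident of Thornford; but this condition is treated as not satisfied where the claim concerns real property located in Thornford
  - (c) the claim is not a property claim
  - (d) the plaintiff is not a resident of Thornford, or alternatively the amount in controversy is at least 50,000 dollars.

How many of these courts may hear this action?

1

The Civil Court of Velria:
  (a) The plaintiff resides in Tarfield, which is not Thornford. Satisfied.
  (b) The claim is a consumer claim, not a contract claim. Condition met.
  (c) The corporate defendant(s) have their principal place of business in Merford, not Thornford; the operative events occurred in Tarfield, not Syldora — none of the alternatives is met. And no such written consent has been filed, so the proviso does not save it. Fails.
  (d) The amount in controversy is USD 38,400, above the USD 15,000 ceiling; the claim does not concern real property; no party resides in Thornford — no alternative holds. The proviso rescues it, though: the claim is a consumer claim. Satisfied.
  (e) The amount in controversy is 38,400 dollars, which meets the 15,000 dollars floor, so one alternative holds. Condition met.
  → At least one condition fails; no jurisdiction.
The Superior Court of Syldora:
  (a) The plaintiff resides in Tarfield, which is not Syldora, so one alternative holds. Met.
  (b) The contract was executed in Syldora — that alternative is enough. Met.
  (c) Fennick Works resides in Merford. Satisfied.
  (d) The claim is a consumer claim, not a property claim, so one alternative holds. Satisfied.
  → The court has jurisdiction.
The Provincial Court of Thornford:
  (a) The claim is a consumer claim, so one alternative holds. Satisfied.
  (b) No party resides in Thornford. Fails.
  (c) The claim is a consumer claim, not a property claim. Met.
  (d) The plaintiff resides in Tarfield, which is not Thornford, so this disjunct is met. Met.
  → No jurisdiction.
Courts with jurisdiction: the Superior Court of Syldora — 1 in total.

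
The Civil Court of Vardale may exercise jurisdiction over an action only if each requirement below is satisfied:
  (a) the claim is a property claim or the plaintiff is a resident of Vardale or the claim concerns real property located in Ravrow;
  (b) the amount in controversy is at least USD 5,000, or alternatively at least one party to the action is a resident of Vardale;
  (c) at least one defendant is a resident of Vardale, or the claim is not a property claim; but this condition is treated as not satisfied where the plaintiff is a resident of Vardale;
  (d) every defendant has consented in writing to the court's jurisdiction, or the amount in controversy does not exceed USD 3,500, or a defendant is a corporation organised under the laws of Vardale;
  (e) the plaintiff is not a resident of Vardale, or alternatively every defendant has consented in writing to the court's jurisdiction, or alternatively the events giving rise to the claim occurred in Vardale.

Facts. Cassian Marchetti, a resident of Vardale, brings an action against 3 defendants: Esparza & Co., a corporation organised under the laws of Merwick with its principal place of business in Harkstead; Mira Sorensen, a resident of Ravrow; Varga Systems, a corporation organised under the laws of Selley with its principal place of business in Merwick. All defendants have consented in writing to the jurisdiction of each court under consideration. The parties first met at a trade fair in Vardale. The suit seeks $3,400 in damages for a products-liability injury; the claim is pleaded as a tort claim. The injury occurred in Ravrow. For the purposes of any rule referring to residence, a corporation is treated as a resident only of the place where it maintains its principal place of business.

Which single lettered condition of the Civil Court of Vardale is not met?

(c)

The Civil Court of Vardale:
  (a) The plaintiff resides in Vardale, so this disjunct is met. Met.
  (b) Cassian Marchetti resides in Vardale, so this disjunct is met. Condition met.
  (c) The claim is a tort claim, not a property claim — that alternative is enough. But the carve-out bites: the plaintiff resides in Vardale. Not met.
  (d) Every defendant has filed written consent, so this disjunct is met. Satisfied.
  (e) Every defendant has filed written consent, which satisfies one of the alternatives. Condition met.
Only condition (c) fails.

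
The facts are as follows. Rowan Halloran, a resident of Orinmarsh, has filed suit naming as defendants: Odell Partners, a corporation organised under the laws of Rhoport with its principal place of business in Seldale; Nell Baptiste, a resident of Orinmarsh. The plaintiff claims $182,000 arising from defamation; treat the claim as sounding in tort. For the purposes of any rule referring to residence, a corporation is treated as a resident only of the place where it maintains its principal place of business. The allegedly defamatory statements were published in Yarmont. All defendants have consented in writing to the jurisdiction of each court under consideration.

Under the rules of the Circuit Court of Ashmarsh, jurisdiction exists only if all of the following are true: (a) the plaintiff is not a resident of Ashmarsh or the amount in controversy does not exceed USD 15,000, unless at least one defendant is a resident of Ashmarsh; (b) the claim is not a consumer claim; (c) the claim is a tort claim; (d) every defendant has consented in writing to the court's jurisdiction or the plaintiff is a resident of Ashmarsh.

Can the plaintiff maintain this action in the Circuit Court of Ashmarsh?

Yes

The Circuit Court of Ashmarsh:
  (a) The plaintiff resides in Orinmarsh, which is not Ashmarsh, so one alternative holds. Condition met.
  (b) The claim is a tort claim, not a consumer claim. Condition met.
  (c) The claim is a tort claim. Satisfied.
  (d) Every defendant has filed written consent, so this disjunct is met. Condition met.
  → Every requirement is satisfied — jurisdiction.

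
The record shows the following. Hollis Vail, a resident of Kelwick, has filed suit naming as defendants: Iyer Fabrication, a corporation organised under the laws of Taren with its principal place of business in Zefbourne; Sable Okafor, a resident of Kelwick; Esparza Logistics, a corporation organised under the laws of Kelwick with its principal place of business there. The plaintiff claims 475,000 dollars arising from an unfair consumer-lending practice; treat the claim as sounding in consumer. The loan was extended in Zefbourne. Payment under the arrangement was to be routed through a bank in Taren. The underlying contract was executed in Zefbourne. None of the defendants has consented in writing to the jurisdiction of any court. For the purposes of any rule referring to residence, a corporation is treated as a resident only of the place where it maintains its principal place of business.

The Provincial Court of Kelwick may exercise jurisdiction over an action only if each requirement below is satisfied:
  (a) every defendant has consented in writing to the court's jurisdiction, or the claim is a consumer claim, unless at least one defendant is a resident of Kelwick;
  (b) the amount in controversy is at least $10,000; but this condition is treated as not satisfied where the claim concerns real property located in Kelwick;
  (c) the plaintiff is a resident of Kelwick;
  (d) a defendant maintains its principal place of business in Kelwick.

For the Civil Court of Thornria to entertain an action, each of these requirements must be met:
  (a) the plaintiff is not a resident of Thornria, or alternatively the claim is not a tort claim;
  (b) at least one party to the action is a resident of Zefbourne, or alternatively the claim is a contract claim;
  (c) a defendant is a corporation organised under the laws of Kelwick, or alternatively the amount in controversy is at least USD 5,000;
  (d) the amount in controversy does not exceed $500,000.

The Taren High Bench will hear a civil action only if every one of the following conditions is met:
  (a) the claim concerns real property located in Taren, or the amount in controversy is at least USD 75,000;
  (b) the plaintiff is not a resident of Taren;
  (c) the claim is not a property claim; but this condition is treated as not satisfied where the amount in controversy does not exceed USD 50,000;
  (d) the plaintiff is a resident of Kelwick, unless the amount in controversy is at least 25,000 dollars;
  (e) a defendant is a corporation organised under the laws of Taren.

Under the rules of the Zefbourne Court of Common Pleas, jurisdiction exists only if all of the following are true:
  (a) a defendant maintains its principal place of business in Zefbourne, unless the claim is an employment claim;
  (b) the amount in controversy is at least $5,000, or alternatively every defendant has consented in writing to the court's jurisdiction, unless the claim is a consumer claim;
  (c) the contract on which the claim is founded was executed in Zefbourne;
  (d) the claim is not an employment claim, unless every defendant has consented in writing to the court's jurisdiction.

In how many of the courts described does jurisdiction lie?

The Provincial Court of Kelwick:
  (a) The claim is a consumer claim, which satisfies one of the alternatives. Condition met.
  (b) The amount in controversy is USD 475,000, which meets the $10,000 floor. The carve-out does not apply: the claim does not concern real property. Met.
  (c) The plaintiff resides in Kelwick. Satisfied.
  (d) Esparza Logistics has its principal place of business in Kelwick. Satisfied.
  → The court has jurisdiction.
The Civil Court of Thornria:
  (a) The plaintiff resides in Kelwick, which is not Thornria, which satisfies one of the alternatives. Condition met.
  (b) Iyer Fabrication resides in Zefbourne — that alternative is enough. Satisfied.
  (c) Esparza Logistics is organised under the laws of Kelwick, which satisfies one of the alternatives. Met.
  (d) The amount in controversy is $475,000, within the USD 500,000 ceiling. Satisfied.
  → The court has jurisdiction.
The Taren High Bench:
  (a) The amount in controversy is $475,000, which meets the 75,000 dollars floor, which satisfies one of the alternatives. Condition met.
  (b) The plaintiff resides in Kelwick, which is not Taren. Condition met.
  (c) The claim is a consumer claim, not a property claim. The exception is not triggered, since the amount in controversy is $475,000, above the USD 50,000 ceiling. Met.
  (d) The plaintiff resides in Kelwick. Met.
  (e) Iyer Fabrication is organised under the laws of Taren. Condition met.
  → Jurisdiction lies.
The Zefbourne Court of Common Pleas:
  (a) Iyer Fabrication has its principal place of business in Zefbourne. Condition met.
  (b) The amount in controversy is USD 475,000, which meets the $5,000 floor — that alternative is enough. Met.
  (c) The contract was executed in Zefbourne. Met.
  (d) The claim is a consumer claim, not an employment claim. Satisfied.
  → Every requirement is satisfied — jurisdiction.
Courts with jurisdiction: the Provincial Court of Kelwick, the Civil Court of Thornria, the Taren High Bench, the Zefbourne Court of Common Pleas — 4 in total.

4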